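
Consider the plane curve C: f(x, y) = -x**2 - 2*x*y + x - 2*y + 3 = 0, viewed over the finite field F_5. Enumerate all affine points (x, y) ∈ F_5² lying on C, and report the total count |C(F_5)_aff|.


Affine F_5-points: {(0, 4), (1, 2), (2, 1), (3, 4)}; count = 4.

For each of the 25 pairs (x, y) ∈ F_5², evaluate f(x, y) mod 5. Record the zeros.
  x = 0: [0↦3, 1↦1, 2↦4, 3↦2, 4↦0]  zeros at y ∈ {4}
  x = 1: [0↦3, 1↦4, 2↦0, 3↦1, 4↦2]  zeros at y ∈ {2}
  x = 2: [0↦1, 1↦0, 2↦4, 3↦3, 4↦2]  zeros at y ∈ {1}
  x = 3: [0↦2, 1↦4, 2↦1, 3↦3, 4↦0]  zeros at y ∈ {4}
  x = 4: [0↦1, 1↦1, 2↦1, 3↦1, 4↦1]  zeros at y ∈ ∅
Collecting zeros: affine points = {(0, 4), (1, 2), (2, 1), (3, 4)}.
Total count |C(F_5)_aff| = 4.


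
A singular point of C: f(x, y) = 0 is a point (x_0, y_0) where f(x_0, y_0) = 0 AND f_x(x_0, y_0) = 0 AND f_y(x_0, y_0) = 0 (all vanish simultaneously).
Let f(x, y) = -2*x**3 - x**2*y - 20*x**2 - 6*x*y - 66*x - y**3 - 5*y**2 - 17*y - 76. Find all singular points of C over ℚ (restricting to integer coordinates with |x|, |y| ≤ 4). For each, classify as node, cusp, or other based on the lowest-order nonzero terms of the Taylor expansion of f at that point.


Singular points: {(-3, -2)}; classification: cusp.

Compute partial derivatives:
  f_x = -6*x**2 - 2*x*y - 40*x - 6*y - 66.
  f_y = -x**2 - 6*x - 3*y**2 - 10*y - 17.
Scan x_0 ∈ {−4, ..., 4}. For each x_0, f_y(x_0, y) is a polynomial in y; find its integer roots y ∈ {−4, ..., 4}, then test f_x and f at those candidates.
  x = -4: f_y(-4, y) = -3*y**2 - 10*y - 9; no integer root y with |y| ≤ 4.
  x = -3: f_y(-3, y) = -3*y**2 - 10*y - 8; vanishes at y ∈ {-2}. (-3, -2): f_x = 0, f = 0 — SINGULAR.
  x = -2: f_y(-2, y) = -3*y**2 - 10*y - 9; no integer root y with |y| ≤ 4.
  x = -1: f_y(-1, y) = -3*y**2 - 10*y - 12; no integer root y with |y| ≤ 4.
  x = 0: f_y(0, y) = -3*y**2 - 10*y - 17; no integer root y with |y| ≤ 4.
  x = 1: f_y(1, y) = -3*y**2 - 10*y - 24; no integer root y with |y| ≤ 4.
  x = 2: f_y(2, y) = -3*y**2 - 10*y - 33; no integer root y with |y| ≤ 4.
  x = 3: f_y(3, y) = -3*y**2 - 10*y - 44; no integer root y with |y| ≤ 4.
  x = 4: f_y(4, y) = -3*y**2 - 10*y - 57; no integer root y with |y| ≤ 4.
Only singular point on the grid: (-3, -2).
Classify: substitute x = -3 + u, y = -2 + v and expand: f = -2*u**3 - u**2*v - v**3 + v**2.
No constant or linear terms (consistent with a singular point). Quadratic part: v**2. Cubic part: -2*u**3 - u**2*v - v**3.
The quadratic part v**2 is a perfect square, so there is a single (double) tangent line v = 0, i.e. y = -2. Restricting the cubic part to that line (v = 0) leaves -2*u**3 ≠ 0, so f is not divisible by v and the branch is v² ≈ 2*u**3 to lowest order — this is a cusp.
Classification: cusp.


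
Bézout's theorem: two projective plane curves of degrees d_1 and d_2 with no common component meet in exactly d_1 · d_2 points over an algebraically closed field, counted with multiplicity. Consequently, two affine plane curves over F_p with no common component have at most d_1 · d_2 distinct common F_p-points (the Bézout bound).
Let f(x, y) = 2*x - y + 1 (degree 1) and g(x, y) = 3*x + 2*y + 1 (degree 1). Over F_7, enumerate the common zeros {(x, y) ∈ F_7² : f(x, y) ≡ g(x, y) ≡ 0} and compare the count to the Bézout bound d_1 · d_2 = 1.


Common zeros: ∅; count = 0; Bézout bound = 1.

deg(f) = 1, deg(g) = 1, so Bézout bound = 1.
Scan x ∈ F_7. For each x, list the y ∈ F_7 with f(x, y) ≡ 0 and those with g(x, y) ≡ 0 (mod 7); the common zeros in that column are the intersection.
  x = 0: f ≡ 0 at y ∈ {1}; g ≡ 0 at y ∈ {3}; common: ∅.
  x = 1: f ≡ 0 at y ∈ {3}; g ≡ 0 at y ∈ {5}; common: ∅.
  x = 2: f ≡ 0 at y ∈ {5}; g ≡ 0 at y ∈ {0}; common: ∅.
  x = 3: f ≡ 0 at y ∈ {0}; g ≡ 0 at y ∈ {2}; common: ∅.
  x = 4: f ≡ 0 at y ∈ {2}; g ≡ 0 at y ∈ {4}; common: ∅.
  x = 5: f ≡ 0 at y ∈ {4}; g ≡ 0 at y ∈ {6}; common: ∅.
  x = 6: f ≡ 0 at y ∈ {6}; g ≡ 0 at y ∈ {1}; common: ∅.
Collecting: common zeros = ∅, so the count is 0.
Comparison with the Bézout bound: 0 ≤ 1 = deg(f)·deg(g), as expected for curves with no common component (the affine F_7-count falls short of the bound because intersections may lie at infinity, over extension fields, or carry multiplicity).


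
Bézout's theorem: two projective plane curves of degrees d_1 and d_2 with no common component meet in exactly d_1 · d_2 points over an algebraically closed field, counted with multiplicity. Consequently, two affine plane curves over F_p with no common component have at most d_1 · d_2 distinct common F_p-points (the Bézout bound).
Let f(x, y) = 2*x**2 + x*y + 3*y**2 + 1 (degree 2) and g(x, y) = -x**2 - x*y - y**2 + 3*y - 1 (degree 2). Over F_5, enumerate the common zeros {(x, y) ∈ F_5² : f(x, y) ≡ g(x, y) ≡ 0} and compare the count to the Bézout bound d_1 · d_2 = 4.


Common zeros: {(1, 4)}; count = 1; Bézout bound = 4.

deg(f) = 2, deg(g) = 2, so Bézout bound = 4.
Scan x ∈ F_5. For each x, list the y ∈ F_5 with f(x, y) ≡ 0 and those with g(x, y) ≡ 0 (mod 5); the common zeros in that column are the intersection.
  x = 0: f ≡ 0 at y ∈ ∅; g ≡ 0 at y ∈ {4}; common: ∅.
  x = 1: f ≡ 0 at y ∈ {4}; g ≡ 0 at y ∈ {3, 4}; common: {4}.
  x = 2: f ≡ 0 at y ∈ {2, 4}; g ≡ 0 at y ∈ {0, 1}; common: ∅.
  x = 3: f ≡ 0 at y ∈ {1, 3}; g ≡ 0 at y ∈ {0}; common: ∅.
  x = 4: f ≡ 0 at y ∈ {1}; g ≡ 0 at y ∈ ∅; common: ∅.
Collecting: common zeros = {(1, 4)}, so the count is 1.
Comparison with the Bézout bound: 1 ≤ 4 = deg(f)·deg(g), as expected for curves with no common component (the affine F_5-count falls short of the bound because intersections may lie at infinity, over extension fields, or carry multiplicity).


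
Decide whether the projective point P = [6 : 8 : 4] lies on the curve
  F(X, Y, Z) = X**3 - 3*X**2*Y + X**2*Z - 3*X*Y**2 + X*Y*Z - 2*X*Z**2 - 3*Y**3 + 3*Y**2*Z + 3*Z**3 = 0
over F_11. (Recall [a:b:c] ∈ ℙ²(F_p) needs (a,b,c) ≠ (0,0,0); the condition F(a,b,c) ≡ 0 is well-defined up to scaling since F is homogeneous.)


F(6,8,4) ≡ 1 (mod 11); P is NOT on the curve.

Evaluate F(6, 8, 4) term-by-term (mod 11).
  X**3 ↦ 1·216·1·1 = 216
  -3*X**2*Y ↦ -3·36·8·1 = -864
  X**2*Z ↦ 1·36·1·4 = 144
  -3*X*Y**2 ↦ -3·6·64·1 = -1152
  X*Y*Z ↦ 1·6·8·4 = 192
  -2*X*Z**2 ↦ -2·6·1·16 = -192
  -3*Y**3 ↦ -3·1·512·1 = -1536
  3*Y**2*Z ↦ 3·1·64·4 = 768
  3*Z**3 ↦ 3·1·1·64 = 192
Sum: F(6, 8, 4) = (216) + (-864) + (144) + (-1152) + (192) + (-192) + (-1536) + (768) + (192) = -2232.
Reducing mod 11: -2232 ≡ 1 (mod 11).
Since F(a, b, c) ≡ 1 ≠ 0 (mod 11), P does NOT lie on the curve.


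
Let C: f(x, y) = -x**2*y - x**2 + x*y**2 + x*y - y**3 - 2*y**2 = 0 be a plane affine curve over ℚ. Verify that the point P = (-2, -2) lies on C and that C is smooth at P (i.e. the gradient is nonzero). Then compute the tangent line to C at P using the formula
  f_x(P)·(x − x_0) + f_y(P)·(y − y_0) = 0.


Tangent line at P: -2*x - 2*y - 8 = 0.

Step 1: f(-2, -2) = 0, so P lies on C.
Step 2: partial derivatives
  f_x(x, y) = -2*x*y - 2*x + y**2 + y, f_y(x, y) = -x**2 + 2*x*y + x - 3*y**2 - 4*y.
  f_x(P) = -2, f_y(P) = -2 (gradient nonzero, so P is smooth).
Step 3: tangent line at P: -2·(x − -2) + -2·(y − -2) = 0.
Expanding: -2*x - 2*y - 8 = 0.


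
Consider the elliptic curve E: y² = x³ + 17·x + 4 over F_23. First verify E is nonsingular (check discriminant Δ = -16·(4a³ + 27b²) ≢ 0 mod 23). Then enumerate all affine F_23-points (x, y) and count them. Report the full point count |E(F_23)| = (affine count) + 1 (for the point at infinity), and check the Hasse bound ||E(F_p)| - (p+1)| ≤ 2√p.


Affine points = {(0, 2), (0, 21), (2, 0), (3, 6), (3, 17), (6, 0), (7, 11), (7, 12), (8, 10), (8, 13), (9, 9), (9, 14), (10, 1), (10, 22), (11, 2), (11, 21), (12, 2), (12, 21), (15, 0), (16, 5), (16, 18), (17, 10), (17, 13), (18, 1), (18, 22), (20, 8), (20, 15), (21, 10), (21, 13), (22, 3), (22, 20)}; affine count = 31; |E(F_23)| = 32.

Discriminant check: Δ ∝ 4a³ + 27b² = 4·17³ + 27·4² = 4·4913 + 27·16 ≡ 5 (mod 23). Nonzero ⇒ E is nonsingular.
For each x ∈ F_23, compute rhs = x³ + 17·x + 4 mod 23, then count y ∈ F_23 with y² ≡ rhs.
  x = 0: rhs = 4, matching y values: 2, 21 (2 points).
  x = 1: rhs = 22, matching y values: none (0 points).
  x = 2: rhs = 0, matching y values: 0 (1 points).
  x = 3: rhs = 13, matching y values: 6, 17 (2 points).
  x = 4: rhs = 21, matching y values: none (0 points).
  x = 5: rhs = 7, matching y values: none (0 points).
  x = 6: rhs = 0, matching y values: 0 (1 points).
  x = 7: rhs = 6, matching y values: 11, 12 (2 points).
  x = 8: rhs = 8, matching y values: 10, 13 (2 points).
  x = 9: rhs = 12, matching y values: 9, 14 (2 points).
  x = 10: rhs = 1, matching y values: 1, 22 (2 points).
  x = 11: rhs = 4, matching y values: 2, 21 (2 points).
  x = 12: rhs = 4, matching y values: 2, 21 (2 points).
  x = 13: rhs = 7, matching y values: none (0 points).
  x = 14: rhs = 19, matching y values: none (0 points).
  x = 15: rhs = 0, matching y values: 0 (1 points).
  x = 16: rhs = 2, matching y values: 5, 18 (2 points).
  x = 17: rhs = 8, matching y values: 10, 13 (2 points).
  x = 18: rhs = 1, matching y values: 1, 22 (2 points).
  x = 19: rhs = 10, matching y values: none (0 points).
  x = 20: rhs = 18, matching y values: 8, 15 (2 points).
  x = 21: rhs = 8, matching y values: 10, 13 (2 points).
  x = 22: rhs = 9, matching y values: 3, 20 (2 points).
Total affine count: 31.
Full point count |E(F_23)| = 31 + 1 = 32.
Hasse bound: |32 − (23+1)| = |8| = 8 ≤ 2√23 ≈ 9.5917 ✓.


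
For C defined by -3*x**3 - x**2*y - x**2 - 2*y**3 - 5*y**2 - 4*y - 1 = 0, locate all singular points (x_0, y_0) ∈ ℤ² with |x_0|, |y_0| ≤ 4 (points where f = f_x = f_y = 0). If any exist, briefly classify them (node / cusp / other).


Singular points: {(0, -1)}; classification: cusp.

Compute partial derivatives:
  f_x = -9*x**2 - 2*x*y - 2*x.
  f_y = -x**2 - 6*y**2 - 10*y - 4.
Scan x_0 ∈ {−4, ..., 4}. For each x_0, f_y(x_0, y) is a polynomial in y; find its integer roots y ∈ {−4, ..., 4}, then test f_x and f at those candidates.
  x = -4: f_y(-4, y) = -6*y**2 - 10*y - 20; no integer root y with |y| ≤ 4.
  x = -3: f_y(-3, y) = -6*y**2 - 10*y - 13; no integer root y with |y| ≤ 4.
  x = -2: f_y(-2, y) = -6*y**2 - 10*y - 8; no integer root y with |y| ≤ 4.
  x = -1: f_y(-1, y) = -6*y**2 - 10*y - 5; no integer root y with |y| ≤ 4.
  x = 0: f_y(0, y) = -6*y**2 - 10*y - 4; vanishes at y ∈ {-1}. (0, -1): f_x = 0, f = 0 — SINGULAR.
  x = 1: f_y(1, y) = -6*y**2 - 10*y - 5; no integer root y with |y| ≤ 4.
  x = 2: f_y(2, y) = -6*y**2 - 10*y - 8; no integer root y with |y| ≤ 4.
  x = 3: f_y(3, y) = -6*y**2 - 10*y - 13; no integer root y with |y| ≤ 4.
  x = 4: f_y(4, y) = -6*y**2 - 10*y - 20; no integer root y with |y| ≤ 4.
Only singular point on the grid: (0, -1).
Classify: substitute x = 0 + u, y = -1 + v and expand: f = -3*u**3 - u**2*v - 2*v**3 + v**2.
No constant or linear terms (consistent with a singular point). Quadratic part: v**2. Cubic part: -3*u**3 - u**2*v - 2*v**3.
The quadratic part v**2 is a perfect square, so there is a single (double) tangent line v = 0, i.e. y = -1. Restricting the cubic part to that line (v = 0) leaves -3*u**3 ≠ 0, so f is not divisible by v and the branch is v² ≈ 3*u**3 to lowest order — this is a cusp.
Classification: cusp.


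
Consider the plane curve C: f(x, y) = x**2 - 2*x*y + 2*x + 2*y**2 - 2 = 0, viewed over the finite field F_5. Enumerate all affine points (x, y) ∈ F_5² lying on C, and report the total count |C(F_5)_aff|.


Affine F_5-points: {(0, 1), (0, 4), (1, 2), (1, 4)}; count = 4.

For each of the 25 pairs (x, y) ∈ F_5², evaluate f(x, y) mod 5. Record the zeros.
  x = 0: [0↦3, 1↦0, 2↦1, 3↦1, 4↦0]  zeros at y ∈ {1, 4}
  x = 1: [0↦1, 1↦1, 2↦0, 3↦3, 4↦0]  zeros at y ∈ {2, 4}
  x = 2: [0↦1, 1↦4, 2↦1, 3↦2, 4↦2]  zeros at y ∈ ∅
  x = 3: [0↦3, 1↦4, 2↦4, 3↦3, 4↦1]  zeros at y ∈ ∅
  x = 4: [0↦2, 1↦1, 2↦4, 3↦1, 4↦2]  zeros at y ∈ ∅
Collecting zeros: affine points = {(0, 1), (0, 4), (1, 2), (1, 4)}.
Total count |C(F_5)_aff| = 4.


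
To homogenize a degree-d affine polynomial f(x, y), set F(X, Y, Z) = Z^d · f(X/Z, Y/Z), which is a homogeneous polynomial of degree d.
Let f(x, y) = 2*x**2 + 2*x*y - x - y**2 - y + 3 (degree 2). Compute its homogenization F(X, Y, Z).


F(X, Y, Z) = 2*X**2 + 2*X*Y - X*Z - Y**2 - Y*Z + 3*Z**2

deg(f) = 2.
Substitute x = X/Z, y = Y/Z into f, then multiply by Z^2.
  monomial 2·x^2·y^0 ↦ 2·X^2·Y^0·Z^0.
  monomial 2·x^1·y^1 ↦ 2·X^1·Y^1·Z^0.
  monomial -1·x^1·y^0 ↦ -1·X^1·Y^0·Z^1.
  monomial -1·x^0·y^2 ↦ -1·X^0·Y^2·Z^0.
  monomial -1·x^0·y^1 ↦ -1·X^0·Y^1·Z^1.
  monomial 3·x^0·y^0 ↦ 3·X^0·Y^0·Z^2.
Collecting: F(X, Y, Z) = 2*X**2 + 2*X*Y - X*Z - Y**2 - Y*Z + 3*Z**2.


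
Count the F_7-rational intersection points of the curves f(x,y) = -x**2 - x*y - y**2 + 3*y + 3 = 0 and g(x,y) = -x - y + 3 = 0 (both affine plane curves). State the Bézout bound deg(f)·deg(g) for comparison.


Common zeros: ∅; count = 0; Bézout bound = 2.

deg(f) = 2, deg(g) = 1, so Bézout bound = 2.
Scan x ∈ F_7. For each x, list the y ∈ F_7 with f(x, y) ≡ 0 and those with g(x, y) ≡ 0 (mod 7); the common zeros in that column are the intersection.
  x = 0: f ≡ 0 at y ∈ {5}; g ≡ 0 at y ∈ {3}; common: ∅.
  x = 1: f ≡ 0 at y ∈ ∅; g ≡ 0 at y ∈ {2}; common: ∅.
  x = 2: f ≡ 0 at y ∈ {3, 5}; g ≡ 0 at y ∈ {1}; common: ∅.
  x = 3: f ≡ 0 at y ∈ {1, 6}; g ≡ 0 at y ∈ {0}; common: ∅.
  x = 4: f ≡ 0 at y ∈ ∅; g ≡ 0 at y ∈ {6}; common: ∅.
  x = 5: f ≡ 0 at y ∈ {6}; g ≡ 0 at y ∈ {5}; common: ∅.
  x = 6: f ≡ 0 at y ∈ ∅; g ≡ 0 at y ∈ {4}; common: ∅.
Collecting: common zeros = ∅, so the count is 0.
Comparison with the Bézout bound: 0 ≤ 2 = deg(f)·deg(g), as expected for curves with no common component (the affine F_7-count falls short of the bound because intersections may lie at infinity, over extension fields, or carry multiplicity).


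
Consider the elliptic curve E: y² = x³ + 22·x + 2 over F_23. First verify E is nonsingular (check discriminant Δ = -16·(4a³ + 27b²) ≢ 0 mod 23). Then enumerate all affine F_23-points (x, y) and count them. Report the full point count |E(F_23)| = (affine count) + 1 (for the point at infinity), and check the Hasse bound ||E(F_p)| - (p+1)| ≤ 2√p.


Affine points = {(0, 5), (0, 18), (1, 5), (1, 18), (2, 10), (2, 13), (3, 7), (3, 16), (4, 4), (4, 19), (7, 4), (7, 19), (8, 0), (9, 3), (9, 20), (10, 7), (10, 16), (12, 4), (12, 19), (13, 1), (13, 22), (14, 8), (14, 15), (15, 2), (15, 21), (20, 1), (20, 22), (22, 5), (22, 18)}; affine count = 29; |E(F_23)| = 30.

Discriminant check: Δ ∝ 4a³ + 27b² = 4·22³ + 27·2² = 4·10648 + 27·4 ≡ 12 (mod 23). Nonzero ⇒ E is nonsingular.
For each x ∈ F_23, compute rhs = x³ + 22·x + 2 mod 23, then count y ∈ F_23 with y² ≡ rhs.
  x = 0: rhs = 2, matching y values: 5, 18 (2 points).
  x = 1: rhs = 2, matching y values: 5, 18 (2 points).
  x = 2: rhs = 8, matching y values: 10, 13 (2 points).
  x = 3: rhs = 3, matching y values: 7, 16 (2 points).
  x = 4: rhs = 16, matching y values: 4, 19 (2 points).
  x = 5: rhs = 7, matching y values: none (0 points).
  x = 6: rhs = 5, matching y values: none (0 points).
  x = 7: rhs = 16, matching y values: 4, 19 (2 points).
  x = 8: rhs = 0, matching y values: 0 (1 points).
  x = 9: rhs = 9, matching y values: 3, 20 (2 points).
  x = 10: rhs = 3, matching y values: 7, 16 (2 points).
  x = 11: rhs = 11, matching y values: none (0 points).
  x = 12: rhs = 16, matching y values: 4, 19 (2 points).
  x = 13: rhs = 1, matching y values: 1, 22 (2 points).
  x = 14: rhs = 18, matching y values: 8, 15 (2 points).
  x = 15: rhs = 4, matching y values: 2, 21 (2 points).
  x = 16: rhs = 11, matching y values: none (0 points).
  x = 17: rhs = 22, matching y values: none (0 points).
  x = 18: rhs = 20, matching y values: none (0 points).
  x = 19: rhs = 11, matching y values: none (0 points).
  x = 20: rhs = 1, matching y values: 1, 22 (2 points).
  x = 21: rhs = 19, matching y values: none (0 points).
  x = 22: rhs = 2, matching y values: 5, 18 (2 points).
Total affine count: 29.
Full point count |E(F_23)| = 29 + 1 = 30.
Hasse bound: |30 − (23+1)| = |6| = 6 ≤ 2√23 ≈ 9.5917 ✓.


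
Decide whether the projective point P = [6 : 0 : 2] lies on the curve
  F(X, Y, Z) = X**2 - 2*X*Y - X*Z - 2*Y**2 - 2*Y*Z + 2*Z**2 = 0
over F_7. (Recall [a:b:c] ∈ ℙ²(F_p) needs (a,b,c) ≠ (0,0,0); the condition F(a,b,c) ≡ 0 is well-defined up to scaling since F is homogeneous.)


F(6,0,2) ≡ 4 (mod 7); P is NOT on the curve.

Evaluate F(6, 0, 2) term-by-term (mod 7).
  X**2 ↦ 1·36·1·1 = 36
  -2*X*Y ↦ -2·6·0·1 = 0
  -X*Z ↦ -1·6·1·2 = -12
  -2*Y**2 ↦ -2·1·0·1 = 0
  -2*Y*Z ↦ -2·1·0·2 = 0
  2*Z**2 ↦ 2·1·1·4 = 8
Sum: F(6, 0, 2) = (36) + (0) + (-12) + (0) + (0) + (8) = 32.
Reducing mod 7: 32 ≡ 4 (mod 7).
Since F(a, b, c) ≡ 4 ≠ 0 (mod 7), P does NOT lie on the curve.


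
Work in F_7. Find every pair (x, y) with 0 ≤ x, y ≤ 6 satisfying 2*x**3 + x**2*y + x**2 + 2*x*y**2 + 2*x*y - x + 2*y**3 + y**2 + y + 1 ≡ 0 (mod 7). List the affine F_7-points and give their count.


Affine F_7-points: {(1, 6), (2, 1), (5, 3)}; count = 3.

For each of the 49 pairs (x, y) ∈ F_7², evaluate f(x, y) mod 7. Record the zeros.
  x = 0: [0↦1, 1↦5, 2↦2, 3↦4, 4↦2, 5↦1, 6↦6]  zeros at y ∈ ∅
  x = 1: [0↦3, 1↦5, 2↦4, 3↦5, 4↦6, 5↦5, 6↦0]  zeros at y ∈ {6}
  x = 2: [0↦5, 1↦0, 2↦3, 3↦5, 4↦4, 5↦5, 6↦6]  zeros at y ∈ {1}
  x = 3: [0↦5, 1↦2, 2↦4, 3↦2, 4↦1, 5↦6, 6↦1]  zeros at y ∈ ∅
  x = 4: [0↦1, 1↦2, 2↦5, 3↦1, 4↦2, 5↦6, 6↦4]  zeros at y ∈ ∅
  x = 5: [0↦5, 1↦5, 2↦4, 3↦0, 4↦5, 5↦3, 6↦6]  zeros at y ∈ {3}
  x = 6: [0↦1, 1↦2, 2↦6, 3↦4, 4↦1, 5↦2, 6↦5]  zeros at y ∈ ∅
Collecting zeros: affine points = {(1, 6), (2, 1), (5, 3)}.
Total count |C(F_7)_aff| = 3.


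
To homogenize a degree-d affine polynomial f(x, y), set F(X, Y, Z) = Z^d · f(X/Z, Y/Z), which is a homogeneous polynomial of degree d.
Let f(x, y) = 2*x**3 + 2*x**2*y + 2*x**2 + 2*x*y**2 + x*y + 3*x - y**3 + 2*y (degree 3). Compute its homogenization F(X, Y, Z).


F(X, Y, Z) = 2*X**3 + 2*X**2*Y + 2*X**2*Z + 2*X*Y**2 + X*Y*Z + 3*X*Z**2 - Y**3 + 2*Y*Z**2

deg(f) = 3.
Substitute x = X/Z, y = Y/Z into f, then multiply by Z^3.
  monomial 2·x^3·y^0 ↦ 2·X^3·Y^0·Z^0.
  monomial 2·x^2·y^1 ↦ 2·X^2·Y^1·Z^0.
  monomial 2·x^2·y^0 ↦ 2·X^2·Y^0·Z^1.
  monomial 2·x^1·y^2 ↦ 2·X^1·Y^2·Z^0.
  monomial 1·x^1·y^1 ↦ 1·X^1·Y^1·Z^1.
  monomial 3·x^1·y^0 ↦ 3·X^1·Y^0·Z^2.
  monomial -1·x^0·y^3 ↦ -1·X^0·Y^3·Z^0.
  monomial 2·x^0·y^1 ↦ 2·X^0·Y^1·Z^2.
Collecting: F(X, Y, Z) = 2*X**3 + 2*X**2*Y + 2*X**2*Z + 2*X*Y**2 + X*Y*Z + 3*X*Z**2 - Y**3 + 2*Y*Z**2.


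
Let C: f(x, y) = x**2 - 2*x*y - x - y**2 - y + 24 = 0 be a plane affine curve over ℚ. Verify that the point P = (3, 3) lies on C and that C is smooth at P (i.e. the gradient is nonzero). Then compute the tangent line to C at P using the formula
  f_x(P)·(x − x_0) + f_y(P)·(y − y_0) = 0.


Tangent line at P: -x - 13*y + 42 = 0.

Step 1: f(3, 3) = 0, so P lies on C.
Step 2: partial derivatives
  f_x(x, y) = 2*x - 2*y - 1, f_y(x, y) = -2*x - 2*y - 1.
  f_x(P) = -1, f_y(P) = -13 (gradient nonzero, so P is smooth).
Step 3: tangent line at P: -1·(x − 3) + -13·(y − 3) = 0.
Expanding: -x - 13*y + 42 = 0.


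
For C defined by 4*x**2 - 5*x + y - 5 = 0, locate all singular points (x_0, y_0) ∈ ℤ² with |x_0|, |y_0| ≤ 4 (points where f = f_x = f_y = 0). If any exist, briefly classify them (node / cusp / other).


No singular points in the scanned grid; C is smooth there.

Compute partial derivatives:
  f_x = 8*x - 5.
  f_y = 1.
f_y = 1 is a nonzero constant, so f_y never vanishes: no point (x, y) can satisfy f = f_x = f_y = 0. In particular no (x, y) ∈ {−4, ..., 4}² is singular; the curve is smooth.


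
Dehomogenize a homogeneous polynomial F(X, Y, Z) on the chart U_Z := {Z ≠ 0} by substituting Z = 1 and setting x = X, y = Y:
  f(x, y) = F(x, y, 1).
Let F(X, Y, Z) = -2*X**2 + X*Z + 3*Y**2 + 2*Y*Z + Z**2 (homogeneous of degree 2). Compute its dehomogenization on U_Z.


f(x, y) = -2*x**2 + x + 3*y**2 + 2*y + 1

On U_Z we set Z = 1. Each monomial c·X^i·Y^j·Z^k in F becomes c·x^i·y^j·1^k = c·x^i·y^j.
Substituting Z = 1: F(X, Y, 1) = -2*x**2 + x + 3*y**2 + 2*y + 1.
Note: deg(f) ≤ deg(F) = 2; strict inequality happens when F is divisible by Z (lost terms).


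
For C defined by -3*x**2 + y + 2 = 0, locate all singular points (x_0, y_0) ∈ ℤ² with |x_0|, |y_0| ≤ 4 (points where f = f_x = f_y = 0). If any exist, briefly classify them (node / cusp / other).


No singular points in the scanned grid; C is smooth there.

Compute partial derivatives:
  f_x = -6*x.
  f_y = 1.
f_y = 1 is a nonzero constant, so f_y never vanishes: no point (x, y) can satisfy f = f_x = f_y = 0. In particular no (x, y) ∈ {−4, ..., 4}² is singular; the curve is smooth.


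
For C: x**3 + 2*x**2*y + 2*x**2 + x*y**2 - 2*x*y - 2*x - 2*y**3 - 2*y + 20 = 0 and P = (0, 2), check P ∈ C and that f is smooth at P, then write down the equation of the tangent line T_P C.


Tangent line at P: -2*x - 26*y + 52 = 0.

Step 1: f(0, 2) = 0, so P lies on C.
Step 2: partial derivatives
  f_x(x, y) = 3*x**2 + 4*x*y + 4*x + y**2 - 2*y - 2, f_y(x, y) = 2*x**2 + 2*x*y - 2*x - 6*y**2 - 2.
  f_x(P) = -2, f_y(P) = -26 (gradient nonzero, so P is smooth).
Step 3: tangent line at P: -2·(x − 0) + -26·(y − 2) = 0.
Expanding: -2*x - 26*y + 52 = 0.


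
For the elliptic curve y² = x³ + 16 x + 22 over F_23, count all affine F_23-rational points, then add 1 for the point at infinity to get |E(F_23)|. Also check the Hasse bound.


Affine points = {(1, 4), (1, 19), (2, 4), (2, 19), (4, 9), (4, 14), (6, 9), (6, 14), (8, 8), (8, 15), (10, 3), (10, 20), (13, 9), (13, 14), (14, 0), (15, 7), (15, 16), (16, 2), (16, 21), (17, 3), (17, 20), (18, 1), (18, 22), (19, 3), (19, 20), (20, 4), (20, 19)}; affine count = 27; |E(F_23)| = 28.

Discriminant check: Δ ∝ 4a³ + 27b² = 4·16³ + 27·22² = 4·4096 + 27·484 ≡ 12 (mod 23). Nonzero ⇒ E is nonsingular.
For each x ∈ F_23, compute rhs = x³ + 16·x + 22 mod 23, then count y ∈ F_23 with y² ≡ rhs.
  x = 0: rhs = 22, matching y values: none (0 points).
  x = 1: rhs = 16, matching y values: 4, 19 (2 points).
  x = 2: rhs = 16, matching y values: 4, 19 (2 points).
  x = 3: rhs = 5, matching y values: none (0 points).
  x = 4: rhs = 12, matching y values: 9, 14 (2 points).
  x = 5: rhs = 20, matching y values: none (0 points).
  x = 6: rhs = 12, matching y values: 9, 14 (2 points).
  x = 7: rhs = 17, matching y values: none (0 points).
  x = 8: rhs = 18, matching y values: 8, 15 (2 points).
  x = 9: rhs = 21, matching y values: none (0 points).
  x = 10: rhs = 9, matching y values: 3, 20 (2 points).
  x = 11: rhs = 11, matching y values: none (0 points).
  x = 12: rhs = 10, matching y values: none (0 points).
  x = 13: rhs = 12, matching y values: 9, 14 (2 points).
  x = 14: rhs = 0, matching y values: 0 (1 points).
  x = 15: rhs = 3, matching y values: 7, 16 (2 points).
  x = 16: rhs = 4, matching y values: 2, 21 (2 points).
  x = 17: rhs = 9, matching y values: 3, 20 (2 points).
  x = 18: rhs = 1, matching y values: 1, 22 (2 points).
  x = 19: rhs = 9, matching y values: 3, 20 (2 points).
  x = 20: rhs = 16, matching y values: 4, 19 (2 points).
  x = 21: rhs = 5, matching y values: none (0 points).
  x = 22: rhs = 5, matching y values: none (0 points).
Total affine count: 27.
Full point count |E(F_23)| = 27 + 1 = 28.
Hasse bound: |28 − (23+1)| = |4| = 4 ≤ 2√23 ≈ 9.5917 ✓.


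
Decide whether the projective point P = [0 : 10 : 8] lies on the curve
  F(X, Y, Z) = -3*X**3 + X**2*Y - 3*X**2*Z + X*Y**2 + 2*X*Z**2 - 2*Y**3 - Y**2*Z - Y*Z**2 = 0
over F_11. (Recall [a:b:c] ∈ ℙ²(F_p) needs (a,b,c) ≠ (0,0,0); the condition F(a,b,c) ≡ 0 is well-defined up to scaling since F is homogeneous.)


F(0,10,8) ≡ 3 (mod 11); P is NOT on the curve.

Evaluate F(0, 10, 8) term-by-term (mod 11).
  -3*X**3 ↦ -3·0·1·1 = 0
  X**2*Y ↦ 1·0·10·1 = 0
  -3*X**2*Z ↦ -3·0·1·8 = 0
  X*Y**2 ↦ 1·0·100·1 = 0
  2*X*Z**2 ↦ 2·0·1·64 = 0
  -2*Y**3 ↦ -2·1·1000·1 = -2000
  -Y**2*Z ↦ -1·1·100·8 = -800
  -Y*Z**2 ↦ -1·1·10·64 = -640
Sum: F(0, 10, 8) = (0) + (0) + (0) + (0) + (0) + (-2000) + (-800) + (-640) = -3440.
Reducing mod 11: -3440 ≡ 3 (mod 11).
Since F(a, b, c) ≡ 3 ≠ 0 (mod 11), P does NOT lie on the curve.


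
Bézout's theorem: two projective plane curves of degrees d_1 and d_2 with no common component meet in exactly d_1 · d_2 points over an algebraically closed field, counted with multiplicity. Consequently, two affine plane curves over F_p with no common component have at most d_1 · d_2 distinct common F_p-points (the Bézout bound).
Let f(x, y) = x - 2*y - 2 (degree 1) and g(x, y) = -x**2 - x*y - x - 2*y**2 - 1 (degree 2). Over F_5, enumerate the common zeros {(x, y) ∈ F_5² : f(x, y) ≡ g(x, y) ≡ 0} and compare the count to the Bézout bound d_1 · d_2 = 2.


Common zeros: {(3, 3)}; count = 1; Bézout bound = 2.

deg(f) = 1, deg(g) = 2, so Bézout bound = 2.
Scan x ∈ F_5. For each x, list the y ∈ F_5 with f(x, y) ≡ 0 and those with g(x, y) ≡ 0 (mod 5); the common zeros in that column are the intersection.
  x = 0: f ≡ 0 at y ∈ {4}; g ≡ 0 at y ∈ ∅; common: ∅.
  x = 1: f ≡ 0 at y ∈ {2}; g ≡ 0 at y ∈ ∅; common: ∅.
  x = 2: f ≡ 0 at y ∈ {0}; g ≡ 0 at y ∈ ∅; common: ∅.
  x = 3: f ≡ 0 at y ∈ {3}; g ≡ 0 at y ∈ {3}; common: {3}.
  x = 4: f ≡ 0 at y ∈ {1}; g ≡ 0 at y ∈ ∅; common: ∅.
Collecting: common zeros = {(3, 3)}, so the count is 1.
Comparison with the Bézout bound: 1 ≤ 2 = deg(f)·deg(g), as expected for curves with no common component (the affine F_5-count falls short of the bound because intersections may lie at infinity, over extension fields, or carry multiplicity).


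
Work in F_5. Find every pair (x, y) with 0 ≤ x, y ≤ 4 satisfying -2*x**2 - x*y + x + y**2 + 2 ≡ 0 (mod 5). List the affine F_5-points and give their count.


Affine F_5-points: {(2, 1), (3, 1), (3, 2), (4, 2)}; count = 4.

For each of the 25 pairs (x, y) ∈ F_5², evaluate f(x, y) mod 5. Record the zeros.
  x = 0: [0↦2, 1↦3, 2↦1, 3↦1, 4↦3]  zeros at y ∈ ∅
  x = 1: [0↦1, 1↦1, 2↦3, 3↦2, 4↦3]  zeros at y ∈ ∅
  x = 2: [0↦1, 1↦0, 2↦1, 3↦4, 4↦4]  zeros at y ∈ {1}
  x = 3: [0↦2, 1↦0, 2↦0, 3↦2, 4↦1]  zeros at y ∈ {1, 2}
  x = 4: [0↦4, 1↦1, 2↦0, 3↦1, 4↦4]  zeros at y ∈ {2}
Collecting zeros: affine points = {(2, 1), (3, 1), (3, 2), (4, 2)}.
Total count |C(F_5)_aff| = 4.


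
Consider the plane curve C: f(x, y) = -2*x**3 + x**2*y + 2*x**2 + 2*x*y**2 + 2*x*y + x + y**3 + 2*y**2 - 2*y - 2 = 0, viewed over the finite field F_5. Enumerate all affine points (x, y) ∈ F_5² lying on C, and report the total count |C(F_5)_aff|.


Affine F_5-points: {(0, 2), (1, 1), (1, 2), (1, 3), (2, 1), (3, 0)}; count = 6.

For each of the 25 pairs (x, y) ∈ F_5², evaluate f(x, y) mod 5. Record the zeros.
  x = 0: [0↦3, 1↦4, 2↦0, 3↦2, 4↦1]  zeros at y ∈ {2}
  x = 1: [0↦4, 1↦0, 2↦0, 3↦0, 4↦1]  zeros at y ∈ {1, 2, 3}
  x = 2: [0↦2, 1↦0, 2↦1, 3↦1, 4↦1]  zeros at y ∈ {1}
  x = 3: [0↦0, 1↦2, 2↦1, 3↦3, 4↦4]  zeros at y ∈ {0}
  x = 4: [0↦1, 1↦4, 2↦3, 3↦4, 4↦3]  zeros at y ∈ ∅
Collecting zeros: affine points = {(0, 2), (1, 1), (1, 2), (1, 3), (2, 1), (3, 0)}.
Total count |C(F_5)_aff| = 6.


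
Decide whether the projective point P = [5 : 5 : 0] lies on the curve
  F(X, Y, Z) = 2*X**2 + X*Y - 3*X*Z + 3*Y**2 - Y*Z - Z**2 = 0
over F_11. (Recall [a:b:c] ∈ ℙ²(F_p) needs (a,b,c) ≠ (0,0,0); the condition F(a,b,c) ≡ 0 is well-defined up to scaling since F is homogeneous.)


F(5,5,0) ≡ 7 (mod 11); P is NOT on the curve.

Evaluate F(5, 5, 0) term-by-term (mod 11).
  2*X**2 ↦ 2·25·1·1 = 50
  X*Y ↦ 1·5·5·1 = 25
  -3*X*Z ↦ -3·5·1·0 = 0
  3*Y**2 ↦ 3·1·25·1 = 75
  -Y*Z ↦ -1·1·5·0 = 0
  -Z**2 ↦ -1·1·1·0 = 0
Sum: F(5, 5, 0) = (50) + (25) + (0) + (75) + (0) + (0) = 150.
Reducing mod 11: 150 ≡ 7 (mod 11).
Since F(a, b, c) ≡ 7 ≠ 0 (mod 11), P does NOT lie on the curve.


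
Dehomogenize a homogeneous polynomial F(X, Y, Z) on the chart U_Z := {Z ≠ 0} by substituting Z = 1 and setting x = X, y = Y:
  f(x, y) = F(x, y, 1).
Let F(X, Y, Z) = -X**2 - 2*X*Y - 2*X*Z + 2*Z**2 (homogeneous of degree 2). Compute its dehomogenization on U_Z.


f(x, y) = -x**2 - 2*x*y - 2*x + 2

On U_Z we set Z = 1. Each monomial c·X^i·Y^j·Z^k in F becomes c·x^i·y^j·1^k = c·x^i·y^j.
Substituting Z = 1: F(X, Y, 1) = -x**2 - 2*x*y - 2*x + 2.
Note: deg(f) ≤ deg(F) = 2; strict inequality happens when F is divisible by Z (lost terms).


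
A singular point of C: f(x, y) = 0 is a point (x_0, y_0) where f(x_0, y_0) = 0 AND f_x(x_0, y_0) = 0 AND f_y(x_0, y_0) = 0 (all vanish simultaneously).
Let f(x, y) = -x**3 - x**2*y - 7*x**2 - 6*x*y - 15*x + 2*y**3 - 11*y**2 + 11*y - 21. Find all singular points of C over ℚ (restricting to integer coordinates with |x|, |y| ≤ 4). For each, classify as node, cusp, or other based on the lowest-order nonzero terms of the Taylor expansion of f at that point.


Singular points: {(-3, 2)}; classification: cusp.

Compute partial derivatives:
  f_x = -3*x**2 - 2*x*y - 14*x - 6*y - 15.
  f_y = -x**2 - 6*x + 6*y**2 - 22*y + 11.
Scan x_0 ∈ {−4, ..., 4}. For each x_0, f_y(x_0, y) is a polynomial in y; find its integer roots y ∈ {−4, ..., 4}, then test f_x and f at those candidates.
  x = -4: f_y(-4, y) = 6*y**2 - 22*y + 19; no integer root y with |y| ≤ 4.
  x = -3: f_y(-3, y) = 6*y**2 - 22*y + 20; vanishes at y ∈ {2}. (-3, 2): f_x = 0, f = 0 — SINGULAR.
  x = -2: f_y(-2, y) = 6*y**2 - 22*y + 19; no integer root y with |y| ≤ 4.
  x = -1: f_y(-1, y) = 6*y**2 - 22*y + 16; vanishes at y ∈ {1}. (-1, 1): f_x = -8 ≠ 0.
  x = 0: f_y(0, y) = 6*y**2 - 22*y + 11; no integer root y with |y| ≤ 4.
  x = 1: f_y(1, y) = 6*y**2 - 22*y + 4; no integer root y with |y| ≤ 4.
  x = 2: f_y(2, y) = 6*y**2 - 22*y - 5; no integer root y with |y| ≤ 4.
  x = 3: f_y(3, y) = 6*y**2 - 22*y - 16; no integer root y with |y| ≤ 4.
  x = 4: f_y(4, y) = 6*y**2 - 22*y - 29; no integer root y with |y| ≤ 4.
Only singular point on the grid: (-3, 2).
Classify: substitute x = -3 + u, y = 2 + v and expand: f = -u**3 - u**2*v + 2*v**3 + v**2.
No constant or linear terms (consistent with a singular point). Quadratic part: v**2. Cubic part: -u**3 - u**2*v + 2*v**3.
The quadratic part v**2 is a perfect square, so there is a single (double) tangent line v = 0, i.e. y = 2. Restricting the cubic part to that line (v = 0) leaves -u**3 ≠ 0, so f is not divisible by v and the branch is v² ≈ u**3 to lowest order — this is a cusp.
Classification: cusp.


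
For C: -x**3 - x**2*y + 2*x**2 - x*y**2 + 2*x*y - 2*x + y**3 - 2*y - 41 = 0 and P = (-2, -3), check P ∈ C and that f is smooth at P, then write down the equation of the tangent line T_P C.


Tangent line at P: -49*x + 5*y - 83 = 0.

Step 1: f(-2, -3) = 0, so P lies on C.
Step 2: partial derivatives
  f_x(x, y) = -3*x**2 - 2*x*y + 4*x - y**2 + 2*y - 2, f_y(x, y) = -x**2 - 2*x*y + 2*x + 3*y**2 - 2.
  f_x(P) = -49, f_y(P) = 5 (gradient nonzero, so P is smooth).
Step 3: tangent line at P: -49·(x − -2) + 5·(y − -3) = 0.
Expanding: -49*x + 5*y - 83 = 0.


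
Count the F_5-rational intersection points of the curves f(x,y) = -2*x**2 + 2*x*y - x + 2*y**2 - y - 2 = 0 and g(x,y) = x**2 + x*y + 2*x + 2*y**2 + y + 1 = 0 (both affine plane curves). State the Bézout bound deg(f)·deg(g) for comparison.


Common zeros: ∅; count = 0; Bézout bound = 4.

deg(f) = 2, deg(g) = 2, so Bézout bound = 4.
Scan x ∈ F_5. For each x, list the y ∈ F_5 with f(x, y) ≡ 0 and those with g(x, y) ≡ 0 (mod 5); the common zeros in that column are the intersection.
  x = 0: f ≡ 0 at y ∈ ∅; g ≡ 0 at y ∈ ∅; common: ∅.
  x = 1: f ≡ 0 at y ∈ {0, 2}; g ≡ 0 at y ∈ ∅; common: ∅.
  x = 2: f ≡ 0 at y ∈ {3}; g ≡ 0 at y ∈ ∅; common: ∅.
  x = 3: f ≡ 0 at y ∈ {2, 3}; g ≡ 0 at y ∈ ∅; common: ∅.
  x = 4: f ≡ 0 at y ∈ ∅; g ≡ 0 at y ∈ {0}; common: ∅.
Collecting: common zeros = ∅, so the count is 0.
Comparison with the Bézout bound: 0 ≤ 4 = deg(f)·deg(g), as expected for curves with no common component (the affine F_5-count falls short of the bound because intersections may lie at infinity, over extension fields, or carry multiplicity).


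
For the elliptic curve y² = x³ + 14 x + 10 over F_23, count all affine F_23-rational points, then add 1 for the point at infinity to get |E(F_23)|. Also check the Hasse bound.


Affine points = {(1, 5), (1, 18), (2, 0), (8, 6), (8, 17), (10, 0), (11, 0), (14, 11), (14, 12), (16, 11), (16, 12), (17, 3), (17, 20), (22, 8), (22, 15)}; affine count = 15; |E(F_23)| = 16.

Discriminant check: Δ ∝ 4a³ + 27b² = 4·14³ + 27·10² = 4·2744 + 27·100 ≡ 14 (mod 23). Nonzero ⇒ E is nonsingular.
For each x ∈ F_23, compute rhs = x³ + 14·x + 10 mod 23, then count y ∈ F_23 with y² ≡ rhs.
  x = 0: rhs = 10, matching y values: none (0 points).
  x = 1: rhs = 2, matching y values: 5, 18 (2 points).
  x = 2: rhs = 0, matching y values: 0 (1 points).
  x = 3: rhs = 10, matching y values: none (0 points).
  x = 4: rhs = 15, matching y values: none (0 points).
  x = 5: rhs = 21, matching y values: none (0 points).
  x = 6: rhs = 11, matching y values: none (0 points).
  x = 7: rhs = 14, matching y values: none (0 points).
  x = 8: rhs = 13, matching y values: 6, 17 (2 points).
  x = 9: rhs = 14, matching y values: none (0 points).
  x = 10: rhs = 0, matching y values: 0 (1 points).
  x = 11: rhs = 0, matching y values: 0 (1 points).
  x = 12: rhs = 20, matching y values: none (0 points).
  x = 13: rhs = 20, matching y values: none (0 points).
  x = 14: rhs = 6, matching y values: 11, 12 (2 points).
  x = 15: rhs = 7, matching y values: none (0 points).
  x = 16: rhs = 6, matching y values: 11, 12 (2 points).
  x = 17: rhs = 9, matching y values: 3, 20 (2 points).
  x = 18: rhs = 22, matching y values: none (0 points).
  x = 19: rhs = 5, matching y values: none (0 points).
  x = 20: rhs = 10, matching y values: none (0 points).
  x = 21: rhs = 20, matching y values: none (0 points).
  x = 22: rhs = 18, matching y values: 8, 15 (2 points).
Total affine count: 15.
Full point count |E(F_23)| = 15 + 1 = 16.
Hasse bound: |16 − (23+1)| = |-8| = 8 ≤ 2√23 ≈ 9.5917 ✓.


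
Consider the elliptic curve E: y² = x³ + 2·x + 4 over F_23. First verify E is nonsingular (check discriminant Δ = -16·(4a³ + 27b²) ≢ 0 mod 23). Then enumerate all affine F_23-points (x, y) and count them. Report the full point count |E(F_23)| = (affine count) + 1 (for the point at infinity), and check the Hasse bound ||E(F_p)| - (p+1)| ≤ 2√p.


Affine points = {(0, 2), (0, 21), (2, 4), (2, 19), (5, 1), (5, 22), (6, 5), (6, 18), (7, 4), (7, 19), (8, 7), (8, 16), (10, 9), (10, 14), (11, 0), (12, 10), (12, 13), (14, 4), (14, 19), (17, 11), (17, 12), (19, 1), (19, 22), (22, 1), (22, 22)}; affine count = 25; |E(F_23)| = 26.

Discriminant check: Δ ∝ 4a³ + 27b² = 4·2³ + 27·4² = 4·8 + 27·16 ≡ 4 (mod 23). Nonzero ⇒ E is nonsingular.
For each x ∈ F_23, compute rhs = x³ + 2·x + 4 mod 23, then count y ∈ F_23 with y² ≡ rhs.
  x = 0: rhs = 4, matching y values: 2, 21 (2 points).
  x = 1: rhs = 7, matching y values: none (0 points).
  x = 2: rhs = 16, matching y values: 4, 19 (2 points).
  x = 3: rhs = 14, matching y values: none (0 points).
  x = 4: rhs = 7, matching y values: none (0 points).
  x = 5: rhs = 1, matching y values: 1, 22 (2 points).
  x = 6: rhs = 2, matching y values: 5, 18 (2 points).
  x = 7: rhs = 16, matching y values: 4, 19 (2 points).
  x = 8: rhs = 3, matching y values: 7, 16 (2 points).
  x = 9: rhs = 15, matching y values: none (0 points).
  x = 10: rhs = 12, matching y values: 9, 14 (2 points).
  x = 11: rhs = 0, matching y values: 0 (1 points).
  x = 12: rhs = 8, matching y values: 10, 13 (2 points).
  x = 13: rhs = 19, matching y values: none (0 points).
  x = 14: rhs = 16, matching y values: 4, 19 (2 points).
  x = 15: rhs = 5, matching y values: none (0 points).
  x = 16: rhs = 15, matching y values: none (0 points).
  x = 17: rhs = 6, matching y values: 11, 12 (2 points).
  x = 18: rhs = 7, matching y values: none (0 points).
  x = 19: rhs = 1, matching y values: 1, 22 (2 points).
  x = 20: rhs = 17, matching y values: none (0 points).
  x = 21: rhs = 15, matching y values: none (0 points).
  x = 22: rhs = 1, matching y values: 1, 22 (2 points).
Total affine count: 25.
Full point count |E(F_23)| = 25 + 1 = 26.
Hasse bound: |26 − (23+1)| = |2| = 2 ≤ 2√23 ≈ 9.5917 ✓.


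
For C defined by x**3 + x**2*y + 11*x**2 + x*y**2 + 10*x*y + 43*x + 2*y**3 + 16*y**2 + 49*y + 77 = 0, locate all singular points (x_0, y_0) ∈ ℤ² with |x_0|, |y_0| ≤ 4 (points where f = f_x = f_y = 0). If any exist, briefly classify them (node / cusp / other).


Singular points: {(-3, -2)}; classification: cusp.

Compute partial derivatives:
  f_x = 3*x**2 + 2*x*y + 22*x + y**2 + 10*y + 43.
  f_y = x**2 + 2*x*y + 10*x + 6*y**2 + 32*y + 49.
Scan x_0 ∈ {−4, ..., 4}. For each x_0, f_y(x_0, y) is a polynomial in y; find its integer roots y ∈ {−4, ..., 4}, then test f_x and f at those candidates.
  x = -4: f_y(-4, y) = 6*y**2 + 24*y + 25; no integer root y with |y| ≤ 4.
  x = -3: f_y(-3, y) = 6*y**2 + 26*y + 28; vanishes at y ∈ {-2}. (-3, -2): f_x = 0, f = 0 — SINGULAR.
  x = -2: f_y(-2, y) = 6*y**2 + 28*y + 33; no integer root y with |y| ≤ 4.
  x = -1: f_y(-1, y) = 6*y**2 + 30*y + 40; no integer root y with |y| ≤ 4.
  x = 0: f_y(0, y) = 6*y**2 + 32*y + 49; no integer root y with |y| ≤ 4.
  x = 1: f_y(1, y) = 6*y**2 + 34*y + 60; no integer root y with |y| ≤ 4.
  x = 2: f_y(2, y) = 6*y**2 + 36*y + 73; no integer root y with |y| ≤ 4.
  x = 3: f_y(3, y) = 6*y**2 + 38*y + 88; no integer root y with |y| ≤ 4.
  x = 4: f_y(4, y) = 6*y**2 + 40*y + 105; no integer root y with |y| ≤ 4.
Only singular point on the grid: (-3, -2).
Classify: substitute x = -3 + u, y = -2 + v and expand: f = u**3 + u**2*v + u*v**2 + 2*v**3 + v**2.
No constant or linear terms (consistent with a singular point). Quadratic part: v**2. Cubic part: u**3 + u**2*v + u*v**2 + 2*v**3.
The quadratic part v**2 is a perfect square, so there is a single (double) tangent line v = 0, i.e. y = -2. Restricting the cubic part to that line (v = 0) leaves u**3 ≠ 0, so f is not divisible by v and the branch is v² ≈ -u**3 to lowest order — this is a cusp.
Classification: cusp.


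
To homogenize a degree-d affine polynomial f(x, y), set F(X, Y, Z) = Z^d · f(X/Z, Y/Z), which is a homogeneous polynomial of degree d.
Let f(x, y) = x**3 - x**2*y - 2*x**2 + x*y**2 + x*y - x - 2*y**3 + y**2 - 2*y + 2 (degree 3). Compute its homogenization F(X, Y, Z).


F(X, Y, Z) = X**3 - X**2*Y - 2*X**2*Z + X*Y**2 + X*Y*Z - X*Z**2 - 2*Y**3 + Y**2*Z - 2*Y*Z**2 + 2*Z**3

deg(f) = 3.
Substitute x = X/Z, y = Y/Z into f, then multiply by Z^3.
  monomial 1·x^3·y^0 ↦ 1·X^3·Y^0·Z^0.
  monomial -1·x^2·y^1 ↦ -1·X^2·Y^1·Z^0.
  monomial -2·x^2·y^0 ↦ -2·X^2·Y^0·Z^1.
  monomial 1·x^1·y^2 ↦ 1·X^1·Y^2·Z^0.
  monomial 1·x^1·y^1 ↦ 1·X^1·Y^1·Z^1.
  monomial -1·x^1·y^0 ↦ -1·X^1·Y^0·Z^2.
  monomial -2·x^0·y^3 ↦ -2·X^0·Y^3·Z^0.
  monomial 1·x^0·y^2 ↦ 1·X^0·Y^2·Z^1.
  monomial -2·x^0·y^1 ↦ -2·X^0·Y^1·Z^2.
  monomial 2·x^0·y^0 ↦ 2·X^0·Y^0·Z^3.
Collecting: F(X, Y, Z) = X**3 - X**2*Y - 2*X**2*Z + X*Y**2 + X*Y*Z - X*Z**2 - 2*Y**3 + Y**2*Z - 2*Y*Z**2 + 2*Z**3.


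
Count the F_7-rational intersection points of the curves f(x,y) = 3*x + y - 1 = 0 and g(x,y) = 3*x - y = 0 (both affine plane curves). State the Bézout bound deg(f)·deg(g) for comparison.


Common zeros: {(6, 4)}; count = 1; Bézout bound = 1.

deg(f) = 1, deg(g) = 1, so Bézout bound = 1.
Scan x ∈ F_7. For each x, list the y ∈ F_7 with f(x, y) ≡ 0 and those with g(x, y) ≡ 0 (mod 7); the common zeros in that column are the intersection.
  x = 0: f ≡ 0 at y ∈ {1}; g ≡ 0 at y ∈ {0}; common: ∅.
  x = 1: f ≡ 0 at y ∈ {5}; g ≡ 0 at y ∈ {3}; common: ∅.
  x = 2: f ≡ 0 at y ∈ {2}; g ≡ 0 at y ∈ {6}; common: ∅.
  x = 3: f ≡ 0 at y ∈ {6}; g ≡ 0 at y ∈ {2}; common: ∅.
  x = 4: f ≡ 0 at y ∈ {3}; g ≡ 0 at y ∈ {5}; common: ∅.
  x = 5: f ≡ 0 at y ∈ {0}; g ≡ 0 at y ∈ {1}; common: ∅.
  x = 6: f ≡ 0 at y ∈ {4}; g ≡ 0 at y ∈ {4}; common: {4}.
Collecting: common zeros = {(6, 4)}, so the count is 1.
Comparison with the Bézout bound: 1 ≤ 1 = deg(f)·deg(g), as expected for curves with no common component (the bound is attained).
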